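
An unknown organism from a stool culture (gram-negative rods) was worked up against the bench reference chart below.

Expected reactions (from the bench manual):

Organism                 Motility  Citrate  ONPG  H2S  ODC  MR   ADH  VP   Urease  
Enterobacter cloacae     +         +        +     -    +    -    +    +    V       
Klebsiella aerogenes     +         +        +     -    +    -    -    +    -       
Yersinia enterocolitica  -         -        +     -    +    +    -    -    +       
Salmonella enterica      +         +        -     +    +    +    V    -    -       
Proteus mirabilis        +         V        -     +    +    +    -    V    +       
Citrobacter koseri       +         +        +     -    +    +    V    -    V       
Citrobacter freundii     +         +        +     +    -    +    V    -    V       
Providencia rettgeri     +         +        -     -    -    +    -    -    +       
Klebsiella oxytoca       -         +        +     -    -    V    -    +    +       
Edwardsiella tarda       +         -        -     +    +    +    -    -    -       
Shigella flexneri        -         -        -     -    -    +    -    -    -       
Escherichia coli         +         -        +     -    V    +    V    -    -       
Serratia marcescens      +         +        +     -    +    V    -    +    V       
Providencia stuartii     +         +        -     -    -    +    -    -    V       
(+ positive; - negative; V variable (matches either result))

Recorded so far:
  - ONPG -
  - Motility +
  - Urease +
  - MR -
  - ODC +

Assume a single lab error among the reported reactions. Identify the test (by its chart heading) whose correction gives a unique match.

As reported, no row in the chart matches all 5 reactions.
Reversing Urease → still no organism matches.
Reversing Motility → still no organism matches.
Reversing MR (to +) → unique match: Proteus mirabilis.
Reversing ONPG → 2 organisms match (not unique).
Reversing ODC → still no organism matches.

MR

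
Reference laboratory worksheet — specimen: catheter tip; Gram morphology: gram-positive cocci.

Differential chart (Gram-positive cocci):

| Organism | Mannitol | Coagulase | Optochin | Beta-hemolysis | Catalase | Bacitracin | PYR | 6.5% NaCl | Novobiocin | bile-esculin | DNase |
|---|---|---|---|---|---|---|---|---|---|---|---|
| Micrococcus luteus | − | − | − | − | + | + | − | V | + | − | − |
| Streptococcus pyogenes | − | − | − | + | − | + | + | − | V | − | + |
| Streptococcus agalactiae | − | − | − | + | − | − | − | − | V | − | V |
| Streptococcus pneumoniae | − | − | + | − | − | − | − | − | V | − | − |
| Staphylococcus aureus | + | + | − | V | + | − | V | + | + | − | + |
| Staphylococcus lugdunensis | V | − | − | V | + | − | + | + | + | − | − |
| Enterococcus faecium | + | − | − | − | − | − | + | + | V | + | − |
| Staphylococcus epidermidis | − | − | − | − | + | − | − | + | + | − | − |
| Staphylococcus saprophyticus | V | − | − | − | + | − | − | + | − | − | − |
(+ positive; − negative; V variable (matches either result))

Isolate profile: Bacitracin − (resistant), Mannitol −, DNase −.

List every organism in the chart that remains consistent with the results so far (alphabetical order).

DNase −: excludes Streptococcus pyogenes, Staphylococcus aureus — 7 left.
Bacitracin −: excludes Micrococcus luteus — 6 left.
Mannitol −: excludes Enterococcus faecium — 5 left.

Staphylococcus epidermidis, Staphylococcus lugdunensis, Staphylococcus saprophyticus, Streptococcus agalactiae, Streptococcus pneumoniae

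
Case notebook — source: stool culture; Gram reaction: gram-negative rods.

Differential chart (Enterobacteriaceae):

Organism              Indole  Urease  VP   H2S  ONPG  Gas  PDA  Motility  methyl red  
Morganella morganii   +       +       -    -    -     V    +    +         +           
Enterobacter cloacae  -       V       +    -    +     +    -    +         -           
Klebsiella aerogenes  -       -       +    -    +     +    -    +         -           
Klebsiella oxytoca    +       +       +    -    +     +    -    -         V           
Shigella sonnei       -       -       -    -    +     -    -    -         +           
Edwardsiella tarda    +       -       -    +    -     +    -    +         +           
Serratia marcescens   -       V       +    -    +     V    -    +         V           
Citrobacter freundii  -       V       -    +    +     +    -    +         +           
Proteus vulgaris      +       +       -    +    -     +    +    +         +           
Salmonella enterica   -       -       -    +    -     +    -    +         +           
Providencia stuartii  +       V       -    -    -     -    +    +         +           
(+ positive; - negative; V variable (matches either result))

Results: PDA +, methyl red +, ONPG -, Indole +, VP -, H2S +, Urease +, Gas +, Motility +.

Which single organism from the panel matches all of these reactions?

Proteus vulgaris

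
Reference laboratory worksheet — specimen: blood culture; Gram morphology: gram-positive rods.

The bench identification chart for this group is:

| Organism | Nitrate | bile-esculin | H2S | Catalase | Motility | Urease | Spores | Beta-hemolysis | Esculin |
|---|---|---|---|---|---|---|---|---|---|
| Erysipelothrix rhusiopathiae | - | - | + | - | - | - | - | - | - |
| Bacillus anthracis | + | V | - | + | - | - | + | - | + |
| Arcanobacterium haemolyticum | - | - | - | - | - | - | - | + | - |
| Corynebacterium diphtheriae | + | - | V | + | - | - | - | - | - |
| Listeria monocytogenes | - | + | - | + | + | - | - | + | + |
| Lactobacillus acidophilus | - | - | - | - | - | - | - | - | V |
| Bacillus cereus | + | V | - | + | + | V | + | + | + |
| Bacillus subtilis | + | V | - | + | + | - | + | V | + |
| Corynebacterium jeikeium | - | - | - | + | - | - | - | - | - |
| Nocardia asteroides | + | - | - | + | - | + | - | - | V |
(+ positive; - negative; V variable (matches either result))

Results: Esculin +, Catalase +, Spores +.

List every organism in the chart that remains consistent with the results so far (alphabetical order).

Bacillus anthracis, Bacillus cereus, Bacillus subtilis

Esculin +: excludes Erysipelothrix rhusiopathiae, Arcanobacterium haemolyticum, Corynebacterium diphtheriae, Corynebacterium jeikeium — 6 left.
Catalase +: excludes Lactobacillus acidophilus — 5 left.
Spores +: excludes Listeria monocytogenes, Nocardia asteroides — 3 left.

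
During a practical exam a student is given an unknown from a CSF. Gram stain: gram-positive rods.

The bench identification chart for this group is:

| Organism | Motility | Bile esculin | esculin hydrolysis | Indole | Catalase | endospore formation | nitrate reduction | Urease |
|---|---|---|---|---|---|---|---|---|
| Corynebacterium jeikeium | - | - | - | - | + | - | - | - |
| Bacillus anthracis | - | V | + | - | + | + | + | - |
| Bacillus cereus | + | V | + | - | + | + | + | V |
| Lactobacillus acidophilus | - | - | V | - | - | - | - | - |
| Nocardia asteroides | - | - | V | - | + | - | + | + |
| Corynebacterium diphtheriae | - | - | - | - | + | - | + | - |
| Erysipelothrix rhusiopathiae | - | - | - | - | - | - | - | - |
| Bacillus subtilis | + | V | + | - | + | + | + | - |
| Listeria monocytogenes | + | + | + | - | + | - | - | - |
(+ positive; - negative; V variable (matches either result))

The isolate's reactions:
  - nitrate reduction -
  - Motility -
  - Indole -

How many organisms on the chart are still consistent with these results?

Indole -: all 9 remaining candidates are consistent.
nitrate reduction -: excludes 5 organisms — 4 left.
Motility -: excludes Listeria monocytogenes — 3 left.
Still consistent: Corynebacterium jeikeium, Erysipelothrix rhusiopathiae, Lactobacillus acidophilus.

3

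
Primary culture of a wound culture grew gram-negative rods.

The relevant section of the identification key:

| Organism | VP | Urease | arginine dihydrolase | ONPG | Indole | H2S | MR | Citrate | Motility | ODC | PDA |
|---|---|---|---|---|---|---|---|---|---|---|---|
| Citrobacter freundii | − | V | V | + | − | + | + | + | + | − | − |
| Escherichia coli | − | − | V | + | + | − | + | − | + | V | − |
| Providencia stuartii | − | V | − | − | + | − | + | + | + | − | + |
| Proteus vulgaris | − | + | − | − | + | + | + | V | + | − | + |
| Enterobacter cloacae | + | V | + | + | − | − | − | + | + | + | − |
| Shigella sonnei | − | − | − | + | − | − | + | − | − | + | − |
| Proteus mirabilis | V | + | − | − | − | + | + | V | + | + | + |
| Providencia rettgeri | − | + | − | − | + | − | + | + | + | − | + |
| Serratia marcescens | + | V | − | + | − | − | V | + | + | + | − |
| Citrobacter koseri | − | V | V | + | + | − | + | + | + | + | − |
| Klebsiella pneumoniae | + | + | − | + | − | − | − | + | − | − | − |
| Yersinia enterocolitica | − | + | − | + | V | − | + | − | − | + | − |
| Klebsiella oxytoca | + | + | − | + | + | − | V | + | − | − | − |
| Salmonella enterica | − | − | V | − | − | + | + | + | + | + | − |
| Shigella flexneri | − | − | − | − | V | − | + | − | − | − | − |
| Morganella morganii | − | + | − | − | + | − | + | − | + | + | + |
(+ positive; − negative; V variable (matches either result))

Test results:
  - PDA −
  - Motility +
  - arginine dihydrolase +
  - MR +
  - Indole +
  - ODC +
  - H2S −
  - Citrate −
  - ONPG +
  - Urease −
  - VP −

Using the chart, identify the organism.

Escherichia coli

Motility +: excludes 5 organisms — 11 left.
Urease −: excludes Proteus vulgaris, Proteus mirabilis, Providencia rettgeri, Morganella morganii — 7 left.
Indole +: excludes Citrobacter freundii, Enterobacter cloacae, Serratia marcescens, Salmonella enterica — 3 left.
H2S −: all 3 remaining candidates are consistent.
arginine dihydrolase +: excludes Providencia stuartii — 2 left.
Citrate −: excludes Citrobacter koseri — 1 left.
ODC +: the one remaining candidate is consistent.
ONPG +: the one remaining candidate is consistent.
PDA −: the one remaining candidate is consistent.
MR +: the one remaining candidate is consistent.
VP −: the one remaining candidate is consistent.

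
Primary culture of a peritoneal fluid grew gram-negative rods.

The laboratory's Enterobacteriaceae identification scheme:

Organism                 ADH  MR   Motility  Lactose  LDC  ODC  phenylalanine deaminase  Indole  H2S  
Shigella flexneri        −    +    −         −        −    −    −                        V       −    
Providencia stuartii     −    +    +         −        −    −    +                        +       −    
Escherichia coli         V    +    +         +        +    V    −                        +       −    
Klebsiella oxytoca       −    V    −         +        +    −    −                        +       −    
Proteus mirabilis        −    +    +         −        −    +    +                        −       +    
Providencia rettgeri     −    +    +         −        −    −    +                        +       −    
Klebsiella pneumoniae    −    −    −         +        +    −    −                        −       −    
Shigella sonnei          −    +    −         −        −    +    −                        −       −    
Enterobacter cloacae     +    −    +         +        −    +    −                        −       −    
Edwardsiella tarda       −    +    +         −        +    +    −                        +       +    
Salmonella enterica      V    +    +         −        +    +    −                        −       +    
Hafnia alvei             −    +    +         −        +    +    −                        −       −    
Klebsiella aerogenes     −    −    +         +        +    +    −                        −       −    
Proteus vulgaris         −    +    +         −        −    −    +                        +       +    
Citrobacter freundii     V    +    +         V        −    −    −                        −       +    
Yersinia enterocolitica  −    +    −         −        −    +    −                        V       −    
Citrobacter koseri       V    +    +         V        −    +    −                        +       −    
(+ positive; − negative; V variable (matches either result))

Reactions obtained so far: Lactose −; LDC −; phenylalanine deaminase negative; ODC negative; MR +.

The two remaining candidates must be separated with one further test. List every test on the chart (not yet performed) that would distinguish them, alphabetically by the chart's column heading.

Lactose −: excludes 5 organisms — 12 left.
MR +: all 12 remaining candidates are consistent.
ODC −: excludes 7 organisms — 5 left.
LDC −: all 5 remaining candidates are consistent.
phenylalanine deaminase −: excludes Providencia stuartii, Providencia rettgeri, Proteus vulgaris — 2 left.
Two candidates remain: Citrobacter freundii and Shigella flexneri.
  ADH: V vs − — variable for at least one, does not separate.
  Motility: Citrobacter freundii +, Shigella flexneri − — discriminates.
  Indole: − vs V — variable for at least one, does not separate.
  H2S: Citrobacter freundii +, Shigella flexneri − — discriminates.

H2S, Motility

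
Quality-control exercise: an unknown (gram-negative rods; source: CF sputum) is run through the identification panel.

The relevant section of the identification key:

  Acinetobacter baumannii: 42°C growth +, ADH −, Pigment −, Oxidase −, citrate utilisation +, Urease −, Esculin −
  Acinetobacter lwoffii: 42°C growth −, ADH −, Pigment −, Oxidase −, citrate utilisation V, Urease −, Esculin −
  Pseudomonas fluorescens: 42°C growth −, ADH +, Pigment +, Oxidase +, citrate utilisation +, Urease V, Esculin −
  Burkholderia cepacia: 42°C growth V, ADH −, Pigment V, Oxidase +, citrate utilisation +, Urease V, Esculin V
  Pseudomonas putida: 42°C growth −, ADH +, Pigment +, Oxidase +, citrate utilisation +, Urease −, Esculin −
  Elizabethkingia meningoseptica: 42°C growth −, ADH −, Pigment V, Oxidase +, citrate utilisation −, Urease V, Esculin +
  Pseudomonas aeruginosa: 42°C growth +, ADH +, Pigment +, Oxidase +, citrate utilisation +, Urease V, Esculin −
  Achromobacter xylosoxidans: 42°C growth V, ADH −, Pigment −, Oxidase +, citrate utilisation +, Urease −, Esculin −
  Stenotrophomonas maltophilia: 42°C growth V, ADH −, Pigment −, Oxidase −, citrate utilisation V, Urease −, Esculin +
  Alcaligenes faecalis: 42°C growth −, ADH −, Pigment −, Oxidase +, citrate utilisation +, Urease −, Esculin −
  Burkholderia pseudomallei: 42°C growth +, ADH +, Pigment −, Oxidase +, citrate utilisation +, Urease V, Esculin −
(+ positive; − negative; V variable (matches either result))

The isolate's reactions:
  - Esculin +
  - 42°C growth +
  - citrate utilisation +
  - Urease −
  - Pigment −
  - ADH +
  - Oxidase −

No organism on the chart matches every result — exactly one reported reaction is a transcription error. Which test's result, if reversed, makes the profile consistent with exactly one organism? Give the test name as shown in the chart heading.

As reported, no row in the chart matches all 7 reactions.
Reversing Esculin → still no organism matches.
Reversing 42°C growth → still no organism matches.
Reversing Urease → still no organism matches.
Reversing Pigment → still no organism matches.
Reversing citrate utilisation → still no organism matches.
Reversing ADH (to −) → unique match: Stenotrophomonas maltophilia.
Reversing Oxidase → still no organism matches.

ADH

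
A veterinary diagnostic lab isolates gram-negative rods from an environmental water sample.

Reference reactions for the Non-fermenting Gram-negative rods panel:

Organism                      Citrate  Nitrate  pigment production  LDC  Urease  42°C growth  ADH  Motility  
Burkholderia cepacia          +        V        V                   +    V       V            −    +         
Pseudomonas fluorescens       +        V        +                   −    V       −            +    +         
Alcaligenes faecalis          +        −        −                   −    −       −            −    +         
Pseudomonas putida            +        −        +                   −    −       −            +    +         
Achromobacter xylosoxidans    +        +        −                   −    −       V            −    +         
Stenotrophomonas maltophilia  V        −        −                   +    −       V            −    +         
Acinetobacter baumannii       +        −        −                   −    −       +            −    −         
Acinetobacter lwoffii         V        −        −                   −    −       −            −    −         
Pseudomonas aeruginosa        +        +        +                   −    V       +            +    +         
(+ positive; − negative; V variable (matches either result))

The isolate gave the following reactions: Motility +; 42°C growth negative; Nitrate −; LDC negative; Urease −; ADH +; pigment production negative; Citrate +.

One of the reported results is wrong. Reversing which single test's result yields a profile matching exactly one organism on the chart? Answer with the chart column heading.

ADH

As reported, no row in the chart matches all 8 reactions.
Reversing Motility → still no organism matches.
Reversing pigment production → 2 organisms match (not unique).
Reversing 42°C growth → still no organism matches.
Reversing Nitrate → still no organism matches.
Reversing Citrate → still no organism matches.
Reversing LDC → still no organism matches.
Reversing Urease → still no organism matches.
Reversing ADH (to −) → unique match: Alcaligenes faecalis.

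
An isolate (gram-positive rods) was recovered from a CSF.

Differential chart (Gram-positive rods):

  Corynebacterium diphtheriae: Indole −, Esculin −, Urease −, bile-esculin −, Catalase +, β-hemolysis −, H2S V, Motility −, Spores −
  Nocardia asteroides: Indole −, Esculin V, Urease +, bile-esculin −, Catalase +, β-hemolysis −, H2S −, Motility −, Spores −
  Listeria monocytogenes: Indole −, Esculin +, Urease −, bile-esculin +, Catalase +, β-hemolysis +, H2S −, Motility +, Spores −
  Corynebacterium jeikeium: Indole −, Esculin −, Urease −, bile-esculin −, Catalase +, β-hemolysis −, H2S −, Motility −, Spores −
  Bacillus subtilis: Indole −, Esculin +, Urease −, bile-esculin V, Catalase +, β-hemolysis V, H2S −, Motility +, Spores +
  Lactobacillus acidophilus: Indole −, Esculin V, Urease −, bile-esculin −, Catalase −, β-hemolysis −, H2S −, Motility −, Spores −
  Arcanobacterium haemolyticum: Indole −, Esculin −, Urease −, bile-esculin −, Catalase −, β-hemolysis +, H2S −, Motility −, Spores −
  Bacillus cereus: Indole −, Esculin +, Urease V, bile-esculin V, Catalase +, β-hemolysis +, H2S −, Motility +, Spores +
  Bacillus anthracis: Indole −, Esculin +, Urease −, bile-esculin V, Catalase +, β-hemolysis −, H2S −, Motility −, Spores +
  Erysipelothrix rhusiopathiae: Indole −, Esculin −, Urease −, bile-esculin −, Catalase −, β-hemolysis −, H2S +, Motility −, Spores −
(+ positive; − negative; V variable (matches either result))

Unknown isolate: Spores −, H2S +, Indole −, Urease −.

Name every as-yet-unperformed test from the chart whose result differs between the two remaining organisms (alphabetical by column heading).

Catalase

Urease −: excludes Nocardia asteroides — 9 left.
Indole −: all 9 remaining candidates are consistent.
Spores −: excludes Bacillus subtilis, Bacillus cereus, Bacillus anthracis — 6 left.
H2S +: excludes Listeria monocytogenes, Corynebacterium jeikeium, Lactobacillus acidophilus, Arcanobacterium haemolyticum — 2 left.
Two candidates remain: Corynebacterium diphtheriae and Erysipelothrix rhusiopathiae.
  Esculin: − vs − — same for both, does not separate.
  bile-esculin: − vs − — same for both, does not separate.
  Catalase: Corynebacterium diphtheriae +, Erysipelothrix rhusiopathiae − — discriminates.
  β-hemolysis: − vs − — same for both, does not separate.
  Motility: − vs − — same for both, does not separate.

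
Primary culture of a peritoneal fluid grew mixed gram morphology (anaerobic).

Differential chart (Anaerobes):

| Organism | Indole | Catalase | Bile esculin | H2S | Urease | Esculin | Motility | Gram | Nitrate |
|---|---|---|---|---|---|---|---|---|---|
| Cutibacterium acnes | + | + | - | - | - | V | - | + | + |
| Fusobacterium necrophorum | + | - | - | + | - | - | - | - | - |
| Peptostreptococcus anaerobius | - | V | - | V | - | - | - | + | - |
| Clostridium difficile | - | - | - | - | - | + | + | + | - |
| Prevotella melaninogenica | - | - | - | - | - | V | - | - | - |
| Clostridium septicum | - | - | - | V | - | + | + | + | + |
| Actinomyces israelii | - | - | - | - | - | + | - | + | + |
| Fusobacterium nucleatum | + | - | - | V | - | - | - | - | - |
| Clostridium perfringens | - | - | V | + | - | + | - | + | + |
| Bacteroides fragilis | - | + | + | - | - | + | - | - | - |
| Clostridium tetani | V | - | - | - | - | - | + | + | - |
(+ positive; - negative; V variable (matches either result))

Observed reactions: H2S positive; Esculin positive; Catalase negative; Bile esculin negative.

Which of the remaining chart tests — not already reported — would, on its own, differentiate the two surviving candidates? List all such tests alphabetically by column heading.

Motility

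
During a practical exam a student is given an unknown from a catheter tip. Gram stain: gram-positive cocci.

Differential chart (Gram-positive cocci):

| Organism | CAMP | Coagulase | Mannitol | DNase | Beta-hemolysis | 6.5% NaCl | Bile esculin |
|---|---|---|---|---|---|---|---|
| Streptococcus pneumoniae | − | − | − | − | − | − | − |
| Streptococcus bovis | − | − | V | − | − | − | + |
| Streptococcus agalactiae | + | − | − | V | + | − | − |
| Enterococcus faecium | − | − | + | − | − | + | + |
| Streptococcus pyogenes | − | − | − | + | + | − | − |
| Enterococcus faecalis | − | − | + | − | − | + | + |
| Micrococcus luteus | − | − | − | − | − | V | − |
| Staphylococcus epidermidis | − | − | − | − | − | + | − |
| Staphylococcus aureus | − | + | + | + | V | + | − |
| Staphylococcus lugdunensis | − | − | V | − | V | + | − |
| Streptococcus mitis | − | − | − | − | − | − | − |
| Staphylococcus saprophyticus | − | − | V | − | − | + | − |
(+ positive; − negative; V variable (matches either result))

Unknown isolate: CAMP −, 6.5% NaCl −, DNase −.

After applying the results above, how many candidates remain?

4

6.5% NaCl −: excludes 6 organisms — 6 left.
CAMP −: excludes Streptococcus agalactiae — 5 left.
DNase −: excludes Streptococcus pyogenes — 4 left.
Still consistent: Micrococcus luteus, Streptococcus bovis, Streptococcus mitis, Streptococcus pneumoniae.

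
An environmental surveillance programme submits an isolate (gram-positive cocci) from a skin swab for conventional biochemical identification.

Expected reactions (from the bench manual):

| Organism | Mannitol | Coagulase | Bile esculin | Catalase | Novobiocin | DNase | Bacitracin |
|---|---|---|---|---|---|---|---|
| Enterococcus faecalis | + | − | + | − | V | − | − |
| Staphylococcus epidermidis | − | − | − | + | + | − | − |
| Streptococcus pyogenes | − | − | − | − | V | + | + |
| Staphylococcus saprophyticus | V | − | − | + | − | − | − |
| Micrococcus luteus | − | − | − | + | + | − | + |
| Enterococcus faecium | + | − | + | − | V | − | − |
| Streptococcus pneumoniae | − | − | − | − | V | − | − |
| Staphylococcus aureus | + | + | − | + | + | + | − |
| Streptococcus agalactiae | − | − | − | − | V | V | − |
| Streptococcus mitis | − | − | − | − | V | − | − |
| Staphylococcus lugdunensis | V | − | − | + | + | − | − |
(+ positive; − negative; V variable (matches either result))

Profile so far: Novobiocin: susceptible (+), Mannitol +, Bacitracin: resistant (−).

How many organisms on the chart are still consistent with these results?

Mannitol +: excludes 6 organisms — 5 left.
Bacitracin −: all 5 remaining candidates are consistent.
Novobiocin +: excludes Staphylococcus saprophyticus — 4 left.
Still consistent: Enterococcus faecalis, Enterococcus faecium, Staphylococcus aureus, Staphylococcus lugdunensis.

4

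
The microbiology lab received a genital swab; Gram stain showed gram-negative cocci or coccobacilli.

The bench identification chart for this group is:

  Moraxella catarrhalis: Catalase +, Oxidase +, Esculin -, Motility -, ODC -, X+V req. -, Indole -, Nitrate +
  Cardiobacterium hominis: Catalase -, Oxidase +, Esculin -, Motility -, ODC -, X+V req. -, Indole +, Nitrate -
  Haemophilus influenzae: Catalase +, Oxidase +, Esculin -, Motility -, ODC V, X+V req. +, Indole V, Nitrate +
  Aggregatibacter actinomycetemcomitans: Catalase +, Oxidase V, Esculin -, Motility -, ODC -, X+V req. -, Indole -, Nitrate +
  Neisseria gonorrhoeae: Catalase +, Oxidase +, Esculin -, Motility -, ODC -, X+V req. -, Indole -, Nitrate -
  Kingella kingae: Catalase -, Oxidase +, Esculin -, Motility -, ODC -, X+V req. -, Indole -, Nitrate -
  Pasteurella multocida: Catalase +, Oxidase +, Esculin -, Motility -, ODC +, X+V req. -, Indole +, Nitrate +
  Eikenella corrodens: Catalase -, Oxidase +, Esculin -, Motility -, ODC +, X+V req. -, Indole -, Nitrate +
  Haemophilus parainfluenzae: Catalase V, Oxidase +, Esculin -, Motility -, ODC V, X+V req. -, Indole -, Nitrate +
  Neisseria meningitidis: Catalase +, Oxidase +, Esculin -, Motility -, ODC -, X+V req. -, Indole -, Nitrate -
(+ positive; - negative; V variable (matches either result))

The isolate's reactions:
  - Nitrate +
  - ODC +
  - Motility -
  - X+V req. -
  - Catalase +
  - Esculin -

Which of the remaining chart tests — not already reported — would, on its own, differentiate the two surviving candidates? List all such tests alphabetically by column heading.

Catalase +: excludes Cardiobacterium hominis, Kingella kingae, Eikenella corrodens — 7 left.
Nitrate +: excludes Neisseria gonorrhoeae, Neisseria meningitidis — 5 left.
ODC +: excludes Moraxella catarrhalis, Aggregatibacter actinomycetemcomitans — 3 left.
Esculin -: all 3 remaining candidates are consistent.
Motility -: all 3 remaining candidates are consistent.
X+V req. -: excludes Haemophilus influenzae — 2 left.
Two candidates remain: Haemophilus parainfluenzae and Pasteurella multocida.
  Oxidase: + vs + — same for both, does not separate.
  Indole: Haemophilus parainfluenzae -, Pasteurella multocida + — discriminates.

Indole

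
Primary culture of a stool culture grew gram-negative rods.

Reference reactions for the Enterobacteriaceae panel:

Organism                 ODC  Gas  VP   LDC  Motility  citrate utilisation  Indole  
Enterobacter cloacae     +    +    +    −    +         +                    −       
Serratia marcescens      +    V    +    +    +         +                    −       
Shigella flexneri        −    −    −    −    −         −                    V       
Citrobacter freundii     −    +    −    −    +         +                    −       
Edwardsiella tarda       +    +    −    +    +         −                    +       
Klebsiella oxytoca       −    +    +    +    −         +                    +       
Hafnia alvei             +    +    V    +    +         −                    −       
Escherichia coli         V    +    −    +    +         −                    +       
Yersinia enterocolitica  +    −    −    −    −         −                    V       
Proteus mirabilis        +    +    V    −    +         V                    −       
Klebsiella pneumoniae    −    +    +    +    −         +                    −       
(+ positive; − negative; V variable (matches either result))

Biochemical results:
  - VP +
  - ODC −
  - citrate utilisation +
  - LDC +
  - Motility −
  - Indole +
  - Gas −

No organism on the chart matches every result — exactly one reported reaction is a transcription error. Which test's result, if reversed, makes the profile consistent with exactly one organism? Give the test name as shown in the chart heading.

As reported, no row in the chart matches all 7 reactions.
Reversing Indole → still no organism matches.
Reversing VP → still no organism matches.
Reversing Motility → still no organism matches.
Reversing Gas (to +) → unique match: Klebsiella oxytoca.
Reversing ODC → still no organism matches.
Reversing citrate utilisation → still no organism matches.
Reversing LDC → still no organism matches.

Gas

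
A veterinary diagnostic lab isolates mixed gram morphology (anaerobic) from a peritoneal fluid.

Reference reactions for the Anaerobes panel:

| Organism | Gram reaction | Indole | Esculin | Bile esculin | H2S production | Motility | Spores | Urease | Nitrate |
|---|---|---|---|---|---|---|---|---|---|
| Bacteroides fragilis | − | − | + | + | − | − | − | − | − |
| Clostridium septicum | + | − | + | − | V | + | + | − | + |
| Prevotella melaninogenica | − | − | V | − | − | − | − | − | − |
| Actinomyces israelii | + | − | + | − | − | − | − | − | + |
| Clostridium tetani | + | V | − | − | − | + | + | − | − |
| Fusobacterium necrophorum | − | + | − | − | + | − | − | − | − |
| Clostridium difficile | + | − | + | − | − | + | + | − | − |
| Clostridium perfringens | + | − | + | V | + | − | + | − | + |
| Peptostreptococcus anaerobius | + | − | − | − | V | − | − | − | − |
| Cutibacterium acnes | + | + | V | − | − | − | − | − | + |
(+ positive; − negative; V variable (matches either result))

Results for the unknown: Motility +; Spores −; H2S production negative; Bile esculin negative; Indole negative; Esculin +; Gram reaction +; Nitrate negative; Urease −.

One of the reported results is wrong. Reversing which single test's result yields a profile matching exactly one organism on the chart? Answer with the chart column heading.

Spores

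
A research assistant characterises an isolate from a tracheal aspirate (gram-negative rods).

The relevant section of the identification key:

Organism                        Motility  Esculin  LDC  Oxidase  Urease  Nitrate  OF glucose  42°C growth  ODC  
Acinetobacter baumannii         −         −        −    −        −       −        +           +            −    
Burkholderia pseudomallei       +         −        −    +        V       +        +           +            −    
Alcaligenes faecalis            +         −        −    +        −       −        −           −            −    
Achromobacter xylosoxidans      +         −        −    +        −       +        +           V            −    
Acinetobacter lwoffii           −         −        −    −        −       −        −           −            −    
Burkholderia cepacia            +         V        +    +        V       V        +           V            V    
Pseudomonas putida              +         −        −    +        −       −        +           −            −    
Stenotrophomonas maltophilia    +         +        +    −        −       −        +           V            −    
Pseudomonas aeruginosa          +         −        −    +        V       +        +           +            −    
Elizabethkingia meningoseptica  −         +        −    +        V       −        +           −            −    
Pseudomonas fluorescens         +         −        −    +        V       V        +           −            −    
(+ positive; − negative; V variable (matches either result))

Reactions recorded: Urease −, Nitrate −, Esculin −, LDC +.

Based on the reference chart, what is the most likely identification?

Nitrate −: excludes Burkholderia pseudomallei, Achromobacter xylosoxidans, Pseudomonas aeruginosa — 8 left.
Esculin −: excludes Stenotrophomonas maltophilia, Elizabethkingia meningoseptica — 6 left.
LDC +: excludes 5 organisms — 1 left.
Urease −: the one remaining candidate is consistent.

Burkholderia cepacia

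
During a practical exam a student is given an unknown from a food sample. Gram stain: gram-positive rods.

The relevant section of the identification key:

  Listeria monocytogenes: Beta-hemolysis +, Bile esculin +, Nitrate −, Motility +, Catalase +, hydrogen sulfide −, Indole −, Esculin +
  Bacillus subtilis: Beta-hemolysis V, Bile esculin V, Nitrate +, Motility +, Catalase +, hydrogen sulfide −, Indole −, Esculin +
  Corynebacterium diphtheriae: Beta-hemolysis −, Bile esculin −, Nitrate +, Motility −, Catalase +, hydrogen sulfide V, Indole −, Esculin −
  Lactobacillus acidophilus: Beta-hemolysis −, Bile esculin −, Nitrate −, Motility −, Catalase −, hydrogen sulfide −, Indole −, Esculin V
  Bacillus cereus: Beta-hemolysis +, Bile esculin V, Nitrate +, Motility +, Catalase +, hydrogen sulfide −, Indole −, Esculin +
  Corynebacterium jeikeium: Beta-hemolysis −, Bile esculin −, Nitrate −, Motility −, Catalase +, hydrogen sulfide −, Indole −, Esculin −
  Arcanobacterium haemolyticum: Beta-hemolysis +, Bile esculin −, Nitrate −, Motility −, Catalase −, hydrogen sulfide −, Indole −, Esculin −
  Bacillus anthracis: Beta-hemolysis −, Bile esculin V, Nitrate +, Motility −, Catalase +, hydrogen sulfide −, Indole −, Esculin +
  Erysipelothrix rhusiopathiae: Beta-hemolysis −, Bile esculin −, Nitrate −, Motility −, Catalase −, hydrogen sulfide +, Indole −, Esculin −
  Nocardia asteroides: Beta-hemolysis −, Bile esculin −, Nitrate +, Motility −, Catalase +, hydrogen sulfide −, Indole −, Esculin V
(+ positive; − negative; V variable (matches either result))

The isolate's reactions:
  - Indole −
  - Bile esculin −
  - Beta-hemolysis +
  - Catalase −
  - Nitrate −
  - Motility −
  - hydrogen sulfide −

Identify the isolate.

Indole −: all 10 remaining candidates are consistent.
Beta-hemolysis +: excludes 6 organisms — 4 left.
Motility −: excludes Listeria monocytogenes, Bacillus subtilis, Bacillus cereus — 1 left.
Catalase −: the one remaining candidate is consistent.
hydrogen sulfide −: the one remaining candidate is consistent.
Bile esculin −: the one remaining candidate is consistent.
Nitrate −: the one remaining candidate is consistent.

Arcanobacterium haemolyticum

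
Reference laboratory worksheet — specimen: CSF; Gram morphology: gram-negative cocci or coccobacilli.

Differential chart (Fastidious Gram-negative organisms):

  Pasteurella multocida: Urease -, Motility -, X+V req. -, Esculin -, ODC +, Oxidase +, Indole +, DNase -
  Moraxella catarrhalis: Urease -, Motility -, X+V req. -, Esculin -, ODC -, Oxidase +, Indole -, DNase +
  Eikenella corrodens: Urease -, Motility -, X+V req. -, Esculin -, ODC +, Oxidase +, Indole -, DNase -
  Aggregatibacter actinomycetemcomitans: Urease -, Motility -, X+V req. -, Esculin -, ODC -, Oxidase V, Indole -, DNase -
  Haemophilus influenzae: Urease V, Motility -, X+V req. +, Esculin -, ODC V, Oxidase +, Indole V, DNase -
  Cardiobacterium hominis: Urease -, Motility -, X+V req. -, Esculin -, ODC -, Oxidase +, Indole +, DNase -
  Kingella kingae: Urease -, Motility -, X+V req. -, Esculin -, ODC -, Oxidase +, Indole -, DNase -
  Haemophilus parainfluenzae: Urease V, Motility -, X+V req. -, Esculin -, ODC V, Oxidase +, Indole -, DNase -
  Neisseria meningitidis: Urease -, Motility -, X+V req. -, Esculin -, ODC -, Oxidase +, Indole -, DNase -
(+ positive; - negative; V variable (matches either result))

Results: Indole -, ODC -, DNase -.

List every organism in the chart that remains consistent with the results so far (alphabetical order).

Aggregatibacter actinomycetemcomitans, Haemophilus influenzae, Haemophilus parainfluenzae, Kingella kingae, Neisseria meningitidis

DNase -: excludes Moraxella catarrhalis — 8 left.
ODC -: excludes Pasteurella multocida, Eikenella corrodens — 6 left.
Indole -: excludes Cardiobacterium hominis — 5 left.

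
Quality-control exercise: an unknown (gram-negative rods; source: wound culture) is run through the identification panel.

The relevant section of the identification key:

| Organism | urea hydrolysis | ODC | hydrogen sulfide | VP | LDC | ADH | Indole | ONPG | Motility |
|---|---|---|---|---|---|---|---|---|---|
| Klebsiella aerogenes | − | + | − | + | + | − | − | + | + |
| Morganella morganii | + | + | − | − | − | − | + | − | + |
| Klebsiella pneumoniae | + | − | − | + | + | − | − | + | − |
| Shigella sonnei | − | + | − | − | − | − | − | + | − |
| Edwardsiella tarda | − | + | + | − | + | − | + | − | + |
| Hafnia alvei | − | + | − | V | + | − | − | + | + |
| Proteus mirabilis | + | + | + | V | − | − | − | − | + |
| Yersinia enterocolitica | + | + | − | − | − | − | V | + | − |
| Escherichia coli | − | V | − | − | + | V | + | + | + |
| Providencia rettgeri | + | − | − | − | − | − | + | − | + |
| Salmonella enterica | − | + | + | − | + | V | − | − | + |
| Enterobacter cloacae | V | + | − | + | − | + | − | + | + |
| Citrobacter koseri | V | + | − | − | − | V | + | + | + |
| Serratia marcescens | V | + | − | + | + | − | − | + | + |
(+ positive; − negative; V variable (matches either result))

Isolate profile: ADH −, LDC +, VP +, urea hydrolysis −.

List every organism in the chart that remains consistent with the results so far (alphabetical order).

Hafnia alvei, Klebsiella aerogenes, Serratia marcescens

ADH −: excludes Enterobacter cloacae — 13 left.
urea hydrolysis −: excludes 5 organisms — 8 left.
LDC +: excludes Shigella sonnei, Citrobacter koseri — 6 left.
VP +: excludes Edwardsiella tarda, Escherichia coli, Salmonella enterica — 3 left.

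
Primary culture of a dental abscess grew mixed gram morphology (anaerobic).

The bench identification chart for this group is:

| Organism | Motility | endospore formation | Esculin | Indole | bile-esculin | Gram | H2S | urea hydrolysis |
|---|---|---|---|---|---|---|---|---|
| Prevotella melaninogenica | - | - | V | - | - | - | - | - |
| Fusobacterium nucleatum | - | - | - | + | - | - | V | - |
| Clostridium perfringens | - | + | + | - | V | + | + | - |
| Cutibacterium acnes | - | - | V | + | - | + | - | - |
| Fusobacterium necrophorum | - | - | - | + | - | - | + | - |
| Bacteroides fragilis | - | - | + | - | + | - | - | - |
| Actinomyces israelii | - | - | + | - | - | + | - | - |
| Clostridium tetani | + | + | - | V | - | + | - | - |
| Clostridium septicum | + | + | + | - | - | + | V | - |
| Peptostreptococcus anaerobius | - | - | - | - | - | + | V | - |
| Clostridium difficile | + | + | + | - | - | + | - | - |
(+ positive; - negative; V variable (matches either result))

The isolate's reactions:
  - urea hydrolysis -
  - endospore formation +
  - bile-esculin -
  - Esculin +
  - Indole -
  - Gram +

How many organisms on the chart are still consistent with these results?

3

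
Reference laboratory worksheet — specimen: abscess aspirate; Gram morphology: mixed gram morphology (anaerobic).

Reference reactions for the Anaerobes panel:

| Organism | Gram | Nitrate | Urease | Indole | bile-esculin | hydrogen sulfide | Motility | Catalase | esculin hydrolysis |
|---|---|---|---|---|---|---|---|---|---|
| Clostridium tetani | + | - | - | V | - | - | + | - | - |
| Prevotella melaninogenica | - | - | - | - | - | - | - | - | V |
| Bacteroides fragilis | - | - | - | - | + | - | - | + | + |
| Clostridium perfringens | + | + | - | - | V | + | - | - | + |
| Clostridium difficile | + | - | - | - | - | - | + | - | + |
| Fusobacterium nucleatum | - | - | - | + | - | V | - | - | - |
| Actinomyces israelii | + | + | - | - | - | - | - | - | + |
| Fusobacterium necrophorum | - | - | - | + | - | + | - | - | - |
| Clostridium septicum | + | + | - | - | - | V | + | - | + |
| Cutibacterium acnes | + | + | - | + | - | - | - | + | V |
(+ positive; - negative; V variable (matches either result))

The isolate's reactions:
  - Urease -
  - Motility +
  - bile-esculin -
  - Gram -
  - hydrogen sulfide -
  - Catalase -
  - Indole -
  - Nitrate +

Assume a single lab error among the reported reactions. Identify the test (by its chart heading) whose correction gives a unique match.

Gram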